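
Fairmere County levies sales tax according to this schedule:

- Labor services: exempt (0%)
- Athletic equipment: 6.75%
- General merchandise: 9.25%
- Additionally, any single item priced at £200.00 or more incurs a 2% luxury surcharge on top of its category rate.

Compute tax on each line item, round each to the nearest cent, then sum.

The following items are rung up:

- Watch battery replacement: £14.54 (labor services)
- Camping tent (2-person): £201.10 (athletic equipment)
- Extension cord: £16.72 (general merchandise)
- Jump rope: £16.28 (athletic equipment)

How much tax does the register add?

£20.25

Watch battery replacement £14.54: labor services → 0% → £0.00
Camping tent (2-person) £201.10: athletic equipment → 6.75% + 2% surcharge = 8.75% → £17.60
Extension cord £16.72: general merchandise → 9.25% → £1.55
Jump rope £16.28: athletic equipment → 6.75% → £1.10
Total tax = £17.60 + £1.55 + £1.10 = £20.25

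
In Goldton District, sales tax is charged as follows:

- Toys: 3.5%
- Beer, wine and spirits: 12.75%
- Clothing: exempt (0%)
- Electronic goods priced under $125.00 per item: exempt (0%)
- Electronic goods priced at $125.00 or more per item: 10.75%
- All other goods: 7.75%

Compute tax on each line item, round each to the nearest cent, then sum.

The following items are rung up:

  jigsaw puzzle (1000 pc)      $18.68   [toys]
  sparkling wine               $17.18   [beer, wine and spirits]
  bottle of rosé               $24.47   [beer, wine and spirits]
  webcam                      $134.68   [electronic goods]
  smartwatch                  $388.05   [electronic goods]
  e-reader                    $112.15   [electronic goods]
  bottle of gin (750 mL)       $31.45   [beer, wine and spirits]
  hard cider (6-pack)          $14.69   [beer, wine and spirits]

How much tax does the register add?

$68.04

Jigsaw puzzle (1000 pc) $18.68: toys → 3.5% → $0.65
Sparkling wine $17.18: beer, wine and spirits → 12.75% → $2.19
Bottle of rosé $24.47: beer, wine and spirits → 12.75% → $3.12
Webcam $134.68: electronic goods, $125.00 or more → 10.75% → $14.48
Smartwatch $388.05: electronic goods, $125.00 or more → 10.75% → $41.72
E-reader $112.15: electronic goods, under $125.00 → 0% → $0.00
Bottle of gin (750 mL) $31.45: beer, wine and spirits → 12.75% → $4.01
Hard cider (6-pack) $14.69: beer, wine and spirits → 12.75% → $1.87
Total tax = $0.65 + $2.19 + $3.12 + $14.48 + $41.72 + $4.01 + $1.87 = $68.04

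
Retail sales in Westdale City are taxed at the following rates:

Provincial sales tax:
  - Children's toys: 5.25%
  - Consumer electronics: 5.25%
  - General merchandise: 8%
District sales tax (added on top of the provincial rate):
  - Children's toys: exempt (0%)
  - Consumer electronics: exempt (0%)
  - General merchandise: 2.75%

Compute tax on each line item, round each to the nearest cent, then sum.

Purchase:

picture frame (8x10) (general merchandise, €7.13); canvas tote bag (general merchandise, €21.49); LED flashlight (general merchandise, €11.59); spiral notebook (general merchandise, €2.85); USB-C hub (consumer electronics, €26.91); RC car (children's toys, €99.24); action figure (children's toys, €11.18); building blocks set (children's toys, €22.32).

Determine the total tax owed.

Picture frame (8x10) €7.13: general merchandise → 8% + 2.75% district = 10.75% → €0.77
Canvas tote bag €21.49: general merchandise → 8% + 2.75% district = 10.75% → €2.31
LED flashlight €11.59: general merchandise → 8% + 2.75% district = 10.75% → €1.25
Spiral notebook €2.85: general merchandise → 8% + 2.75% district = 10.75% → €0.31
USB-C hub €26.91: consumer electronics → 5.25% + 0% district = 5.25% → €1.41
RC car €99.24: children's toys → 5.25% + 0% district = 5.25% → €5.21
Action figure €11.18: children's toys → 5.25% + 0% district = 5.25% → €0.59
Building blocks set €22.32: children's toys → 5.25% + 0% district = 5.25% → €1.17
Total tax = €0.77 + €2.31 + €1.25 + €0.31 + €1.41 + €5.21 + €0.59 + €1.17 = €13.02

€13.02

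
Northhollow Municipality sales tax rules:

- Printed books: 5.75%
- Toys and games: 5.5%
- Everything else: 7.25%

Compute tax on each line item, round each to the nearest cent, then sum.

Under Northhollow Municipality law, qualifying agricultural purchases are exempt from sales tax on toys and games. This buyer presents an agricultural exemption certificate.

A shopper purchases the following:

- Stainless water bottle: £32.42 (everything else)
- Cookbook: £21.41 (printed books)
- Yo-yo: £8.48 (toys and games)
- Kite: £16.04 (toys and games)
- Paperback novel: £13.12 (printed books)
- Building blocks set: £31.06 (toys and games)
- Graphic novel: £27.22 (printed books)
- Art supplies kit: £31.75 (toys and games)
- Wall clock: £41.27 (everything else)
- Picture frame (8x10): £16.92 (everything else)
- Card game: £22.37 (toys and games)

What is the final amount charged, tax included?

Stainless water bottle £32.42: everything else → 7.25% → £2.35
Cookbook £21.41: printed books → 5.75% → £1.23
Yo-yo £8.48: toys and games, buyer-exempt → 0% → £0.00
Kite £16.04: toys and games, buyer-exempt → 0% → £0.00
Paperback novel £13.12: printed books → 5.75% → £0.75
Building blocks set £31.06: toys and games, buyer-exempt → 0% → £0.00
Graphic novel £27.22: printed books → 5.75% → £1.57
Art supplies kit £31.75: toys and games, buyer-exempt → 0% → £0.00
Wall clock £41.27: everything else → 7.25% → £2.99
Picture frame (8x10) £16.92: everything else → 7.25% → £1.23
Card game £22.37: toys and games, buyer-exempt → 0% → £0.00
Subtotal = £262.06; tax = £10.12; total due = £272.18

£272.18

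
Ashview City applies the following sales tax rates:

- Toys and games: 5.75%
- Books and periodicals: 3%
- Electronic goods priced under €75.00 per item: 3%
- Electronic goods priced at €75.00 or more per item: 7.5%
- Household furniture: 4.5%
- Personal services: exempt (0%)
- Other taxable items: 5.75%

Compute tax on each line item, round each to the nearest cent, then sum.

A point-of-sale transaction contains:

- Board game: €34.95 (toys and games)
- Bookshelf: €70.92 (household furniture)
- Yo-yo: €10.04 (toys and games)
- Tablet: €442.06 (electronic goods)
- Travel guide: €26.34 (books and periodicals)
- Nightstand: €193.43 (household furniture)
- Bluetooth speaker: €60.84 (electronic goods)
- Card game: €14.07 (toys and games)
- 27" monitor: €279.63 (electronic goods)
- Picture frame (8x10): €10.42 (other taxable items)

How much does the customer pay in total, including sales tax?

Board game €34.95: toys and games → 5.75% → €2.01
Bookshelf €70.92: household furniture → 4.5% → €3.19
Yo-yo €10.04: toys and games → 5.75% → €0.58
Tablet €442.06: electronic goods, €75.00 or more → 7.5% → €33.15
Travel guide €26.34: books and periodicals → 3% → €0.79
Nightstand €193.43: household furniture → 4.5% → €8.70
Bluetooth speaker €60.84: electronic goods, under €75.00 → 3% → €1.83
Card game €14.07: toys and games → 5.75% → €0.81
27" monitor €279.63: electronic goods, €75.00 or more → 7.5% → €20.97
Picture frame (8x10) €10.42: other taxable items → 5.75% → €0.60
Subtotal = €1142.70; tax = €72.63; total due = €1215.33

€1215.33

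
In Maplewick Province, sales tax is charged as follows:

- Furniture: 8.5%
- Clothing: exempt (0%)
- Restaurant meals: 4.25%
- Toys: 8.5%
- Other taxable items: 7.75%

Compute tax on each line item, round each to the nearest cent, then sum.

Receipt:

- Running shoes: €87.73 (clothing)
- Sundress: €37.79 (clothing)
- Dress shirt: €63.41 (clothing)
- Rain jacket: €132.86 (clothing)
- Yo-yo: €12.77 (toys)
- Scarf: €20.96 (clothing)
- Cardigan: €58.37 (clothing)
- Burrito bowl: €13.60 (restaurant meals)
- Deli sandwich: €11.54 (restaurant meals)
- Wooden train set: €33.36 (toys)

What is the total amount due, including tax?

Running shoes €87.73: clothing → 0% → €0.00
Sundress €37.79: clothing → 0% → €0.00
Dress shirt €63.41: clothing → 0% → €0.00
Rain jacket €132.86: clothing → 0% → €0.00
Yo-yo €12.77: toys → 8.5% → €1.09
Scarf €20.96: clothing → 0% → €0.00
Cardigan €58.37: clothing → 0% → €0.00
Burrito bowl €13.60: restaurant meals → 4.25% → €0.58
Deli sandwich €11.54: restaurant meals → 4.25% → €0.49
Wooden train set €33.36: toys → 8.5% → €2.84
Subtotal = €472.39; tax = €5.00; total due = €477.39

€477.39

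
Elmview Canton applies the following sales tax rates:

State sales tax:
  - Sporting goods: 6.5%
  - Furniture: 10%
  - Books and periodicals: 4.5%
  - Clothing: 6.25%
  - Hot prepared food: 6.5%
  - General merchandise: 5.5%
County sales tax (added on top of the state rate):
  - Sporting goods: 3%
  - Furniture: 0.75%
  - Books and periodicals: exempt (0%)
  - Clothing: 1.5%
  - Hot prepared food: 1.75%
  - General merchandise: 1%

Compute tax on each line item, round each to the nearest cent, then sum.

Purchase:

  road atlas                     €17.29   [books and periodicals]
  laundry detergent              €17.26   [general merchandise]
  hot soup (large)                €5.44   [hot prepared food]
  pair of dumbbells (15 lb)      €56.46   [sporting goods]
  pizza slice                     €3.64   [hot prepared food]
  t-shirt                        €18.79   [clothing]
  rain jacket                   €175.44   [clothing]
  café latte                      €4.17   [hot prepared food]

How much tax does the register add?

€23.41

Road atlas €17.29: books and periodicals → 4.5% + 0% county = 4.5% → €0.78
Laundry detergent €17.26: general merchandise → 5.5% + 1% county = 6.5% → €1.12
Hot soup (large) €5.44: hot prepared food → 6.5% + 1.75% county = 8.25% → €0.45
Pair of dumbbells (15 lb) €56.46: sporting goods → 6.5% + 3% county = 9.5% → €5.36
Pizza slice €3.64: hot prepared food → 6.5% + 1.75% county = 8.25% → €0.30
T-shirt €18.79: clothing → 6.25% + 1.5% county = 7.75% → €1.46
Rain jacket €175.44: clothing → 6.25% + 1.5% county = 7.75% → €13.60
Café latte €4.17: hot prepared food → 6.5% + 1.75% county = 8.25% → €0.34
Total tax = €0.78 + €1.12 + €0.45 + €5.36 + €0.30 + €1.46 + €13.60 + €0.34 = €23.41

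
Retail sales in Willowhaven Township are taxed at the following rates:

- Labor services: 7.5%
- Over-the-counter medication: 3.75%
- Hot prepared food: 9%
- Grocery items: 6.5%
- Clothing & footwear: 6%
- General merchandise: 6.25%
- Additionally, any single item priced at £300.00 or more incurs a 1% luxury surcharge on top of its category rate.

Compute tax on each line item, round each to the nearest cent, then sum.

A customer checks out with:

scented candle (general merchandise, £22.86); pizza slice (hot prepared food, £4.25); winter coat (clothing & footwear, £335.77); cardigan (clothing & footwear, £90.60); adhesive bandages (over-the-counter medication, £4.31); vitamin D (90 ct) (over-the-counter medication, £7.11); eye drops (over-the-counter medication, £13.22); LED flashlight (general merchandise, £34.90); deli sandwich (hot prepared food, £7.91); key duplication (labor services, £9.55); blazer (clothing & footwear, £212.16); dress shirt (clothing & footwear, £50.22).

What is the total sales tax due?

Scented candle £22.86: general merchandise → 6.25% → £1.43
Pizza slice £4.25: hot prepared food → 9% → £0.38
Winter coat £335.77: clothing & footwear → 6% + 1% surcharge = 7% → £23.50
Cardigan £90.60: clothing & footwear → 6% → £5.44
Adhesive bandages £4.31: over-the-counter medication → 3.75% → £0.16
Vitamin D (90 ct) £7.11: over-the-counter medication → 3.75% → £0.27
Eye drops £13.22: over-the-counter medication → 3.75% → £0.50
LED flashlight £34.90: general merchandise → 6.25% → £2.18
Deli sandwich £7.91: hot prepared food → 9% → £0.71
Key duplication £9.55: labor services → 7.5% → £0.72
Blazer £212.16: clothing & footwear → 6% → £12.73
Dress shirt £50.22: clothing & footwear → 6% → £3.01
Total tax = £1.43 + £0.38 + £23.50 + £5.44 + £0.16 + £0.27 + £0.50 + £2.18 + £0.71 + £0.72 + £12.73 + £3.01 = £51.03

£51.03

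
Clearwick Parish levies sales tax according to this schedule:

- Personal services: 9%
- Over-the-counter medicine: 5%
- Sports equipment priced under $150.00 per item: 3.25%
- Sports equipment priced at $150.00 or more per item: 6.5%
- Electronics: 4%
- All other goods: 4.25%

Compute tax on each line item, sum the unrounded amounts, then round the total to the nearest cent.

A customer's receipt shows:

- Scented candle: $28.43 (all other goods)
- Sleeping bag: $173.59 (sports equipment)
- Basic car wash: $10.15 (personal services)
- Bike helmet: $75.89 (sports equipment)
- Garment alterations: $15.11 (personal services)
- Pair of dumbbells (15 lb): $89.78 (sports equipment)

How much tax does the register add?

$20.15

Scented candle $28.43: all other goods → 4.25% → $1.208275
Sleeping bag $173.59: sports equipment, $150.00 or more → 6.5% → $11.28335
Basic car wash $10.15: personal services → 9% → $0.9135
Bike helmet $75.89: sports equipment, under $150.00 → 3.25% → $2.466425
Garment alterations $15.11: personal services → 9% → $1.3599
Pair of dumbbells (15 lb) $89.78: sports equipment, under $150.00 → 3.25% → $2.91785
Unrounded tax sum = $20.1493 → $20.15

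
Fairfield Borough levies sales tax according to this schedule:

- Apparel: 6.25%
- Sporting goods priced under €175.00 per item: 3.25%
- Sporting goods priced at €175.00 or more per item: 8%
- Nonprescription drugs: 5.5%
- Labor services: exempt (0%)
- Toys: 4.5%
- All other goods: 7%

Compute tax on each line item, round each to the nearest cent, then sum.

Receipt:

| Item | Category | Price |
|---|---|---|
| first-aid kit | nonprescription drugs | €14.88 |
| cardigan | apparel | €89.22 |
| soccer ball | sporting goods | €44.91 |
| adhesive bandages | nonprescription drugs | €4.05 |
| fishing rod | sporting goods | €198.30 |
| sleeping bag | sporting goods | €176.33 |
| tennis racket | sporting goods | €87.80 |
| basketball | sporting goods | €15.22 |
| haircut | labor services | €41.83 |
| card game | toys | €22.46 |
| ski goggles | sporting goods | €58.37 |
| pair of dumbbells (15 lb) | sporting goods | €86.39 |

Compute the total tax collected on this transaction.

€47.11

First-aid kit €14.88: nonprescription drugs → 5.5% → €0.82
Cardigan €89.22: apparel → 6.25% → €5.58
Soccer ball €44.91: sporting goods, under €175.00 → 3.25% → €1.46
Adhesive bandages €4.05: nonprescription drugs → 5.5% → €0.22
Fishing rod €198.30: sporting goods, €175.00 or more → 8% → €15.86
Sleeping bag €176.33: sporting goods, €175.00 or more → 8% → €14.11
Tennis racket €87.80: sporting goods, under €175.00 → 3.25% → €2.85
Basketball €15.22: sporting goods, under €175.00 → 3.25% → €0.49
Haircut €41.83: labor services → 0% → €0.00
Card game €22.46: toys → 4.5% → €1.01
Ski goggles €58.37: sporting goods, under €175.00 → 3.25% → €1.90
Pair of dumbbells (15 lb) €86.39: sporting goods, under €175.00 → 3.25% → €2.81
Total tax = €0.82 + €5.58 + €1.46 + €0.22 + €15.86 + €14.11 + €2.85 + €0.49 + €1.01 + €1.90 + €2.81 = €47.11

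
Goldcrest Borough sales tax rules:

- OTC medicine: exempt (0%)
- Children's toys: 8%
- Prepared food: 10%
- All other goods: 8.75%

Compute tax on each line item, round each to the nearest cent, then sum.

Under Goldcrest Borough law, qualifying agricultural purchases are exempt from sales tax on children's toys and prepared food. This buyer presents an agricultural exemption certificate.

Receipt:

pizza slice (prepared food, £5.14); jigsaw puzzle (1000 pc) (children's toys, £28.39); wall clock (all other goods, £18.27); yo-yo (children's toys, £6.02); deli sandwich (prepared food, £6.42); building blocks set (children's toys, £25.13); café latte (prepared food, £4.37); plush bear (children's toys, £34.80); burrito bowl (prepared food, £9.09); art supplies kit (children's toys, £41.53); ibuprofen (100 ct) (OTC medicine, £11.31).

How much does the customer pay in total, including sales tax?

Pizza slice £5.14: prepared food, buyer-exempt → 0% → £0.00
Jigsaw puzzle (1000 pc) £28.39: children's toys, buyer-exempt → 0% → £0.00
Wall clock £18.27: all other goods → 8.75% → £1.60
Yo-yo £6.02: children's toys, buyer-exempt → 0% → £0.00
Deli sandwich £6.42: prepared food, buyer-exempt → 0% → £0.00
Building blocks set £25.13: children's toys, buyer-exempt → 0% → £0.00
Café latte £4.37: prepared food, buyer-exempt → 0% → £0.00
Plush bear £34.80: children's toys, buyer-exempt → 0% → £0.00
Burrito bowl £9.09: prepared food, buyer-exempt → 0% → £0.00
Art supplies kit £41.53: children's toys, buyer-exempt → 0% → £0.00
Ibuprofen (100 ct) £11.31: OTC medicine → 0% → £0.00
Subtotal = £190.47; tax = £1.60; total due = £192.07

£192.07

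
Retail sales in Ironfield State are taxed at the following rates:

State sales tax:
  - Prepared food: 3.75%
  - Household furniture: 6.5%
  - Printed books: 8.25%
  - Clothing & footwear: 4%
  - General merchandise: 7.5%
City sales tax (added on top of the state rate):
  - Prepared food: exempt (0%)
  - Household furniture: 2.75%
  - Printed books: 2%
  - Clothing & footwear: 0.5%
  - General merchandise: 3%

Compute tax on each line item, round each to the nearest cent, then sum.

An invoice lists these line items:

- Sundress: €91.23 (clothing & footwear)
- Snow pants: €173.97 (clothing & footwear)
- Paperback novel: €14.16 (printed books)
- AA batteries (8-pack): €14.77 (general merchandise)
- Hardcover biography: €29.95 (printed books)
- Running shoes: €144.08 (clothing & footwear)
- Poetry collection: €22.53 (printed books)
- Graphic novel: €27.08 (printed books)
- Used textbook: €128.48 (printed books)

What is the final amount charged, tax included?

Sundress €91.23: clothing & footwear → 4% + 0.5% city = 4.5% → €4.11
Snow pants €173.97: clothing & footwear → 4% + 0.5% city = 4.5% → €7.83
Paperback novel €14.16: printed books → 8.25% + 2% city = 10.25% → €1.45
AA batteries (8-pack) €14.77: general merchandise → 7.5% + 3% city = 10.5% → €1.55
Hardcover biography €29.95: printed books → 8.25% + 2% city = 10.25% → €3.07
Running shoes €144.08: clothing & footwear → 4% + 0.5% city = 4.5% → €6.48
Poetry collection €22.53: printed books → 8.25% + 2% city = 10.25% → €2.31
Graphic novel €27.08: printed books → 8.25% + 2% city = 10.25% → €2.78
Used textbook €128.48: printed books → 8.25% + 2% city = 10.25% → €13.17
Subtotal = €646.25; tax = €42.75; total due = €689.00

€689.00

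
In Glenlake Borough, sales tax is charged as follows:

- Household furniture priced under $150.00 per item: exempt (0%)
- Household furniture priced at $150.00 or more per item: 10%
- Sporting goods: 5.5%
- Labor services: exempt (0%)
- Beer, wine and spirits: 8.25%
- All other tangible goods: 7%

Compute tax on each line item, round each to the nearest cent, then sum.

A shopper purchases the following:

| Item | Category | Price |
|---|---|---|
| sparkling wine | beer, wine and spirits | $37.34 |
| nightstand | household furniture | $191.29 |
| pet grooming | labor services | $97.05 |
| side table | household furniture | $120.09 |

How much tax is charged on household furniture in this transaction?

Nightstand $191.29: household furniture, $150.00 or more → 10% → $19.13
Side table $120.09: household furniture, under $150.00 → 0% → $0.00
Tax on household furniture = $19.13 + $0.00 = $19.13

$19.13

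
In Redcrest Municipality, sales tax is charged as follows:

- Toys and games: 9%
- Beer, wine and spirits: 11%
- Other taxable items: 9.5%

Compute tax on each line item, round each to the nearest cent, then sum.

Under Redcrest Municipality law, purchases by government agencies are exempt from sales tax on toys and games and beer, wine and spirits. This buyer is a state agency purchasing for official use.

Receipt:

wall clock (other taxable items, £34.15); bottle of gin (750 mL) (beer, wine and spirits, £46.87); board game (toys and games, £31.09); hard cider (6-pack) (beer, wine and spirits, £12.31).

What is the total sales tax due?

£3.24

Wall clock £34.15: other taxable items → 9.5% → £3.24
Bottle of gin (750 mL) £46.87: beer, wine and spirits, buyer-exempt → 0% → £0.00
Board game £31.09: toys and games, buyer-exempt → 0% → £0.00
Hard cider (6-pack) £12.31: beer, wine and spirits, buyer-exempt → 0% → £0.00
Total tax = £3.24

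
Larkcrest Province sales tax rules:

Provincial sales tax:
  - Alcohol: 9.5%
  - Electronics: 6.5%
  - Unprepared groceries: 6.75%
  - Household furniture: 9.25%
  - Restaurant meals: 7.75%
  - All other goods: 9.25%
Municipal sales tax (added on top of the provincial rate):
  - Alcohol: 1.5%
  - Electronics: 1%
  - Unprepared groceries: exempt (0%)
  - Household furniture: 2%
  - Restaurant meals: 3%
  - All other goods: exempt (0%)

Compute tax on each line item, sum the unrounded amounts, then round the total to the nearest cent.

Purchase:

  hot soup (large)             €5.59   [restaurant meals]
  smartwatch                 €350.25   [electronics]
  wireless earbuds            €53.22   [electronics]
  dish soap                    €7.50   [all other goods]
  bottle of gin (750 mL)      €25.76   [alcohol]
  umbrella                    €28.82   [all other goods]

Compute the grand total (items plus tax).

Hot soup (large) €5.59: restaurant meals → 7.75% + 3% municipal = 10.75% → €0.600925
Smartwatch €350.25: electronics → 6.5% + 1% municipal = 7.5% → €26.26875
Wireless earbuds €53.22: electronics → 6.5% + 1% municipal = 7.5% → €3.9915
Dish soap €7.50: all other goods → 9.25% + 0% municipal = 9.25% → €0.69375
Bottle of gin (750 mL) €25.76: alcohol → 9.5% + 1.5% municipal = 11% → €2.8336
Umbrella €28.82: all other goods → 9.25% + 0% municipal = 9.25% → €2.66585
Subtotal = €471.14; unrounded tax = €37.054375 → €37.05; total due = €508.19

€508.19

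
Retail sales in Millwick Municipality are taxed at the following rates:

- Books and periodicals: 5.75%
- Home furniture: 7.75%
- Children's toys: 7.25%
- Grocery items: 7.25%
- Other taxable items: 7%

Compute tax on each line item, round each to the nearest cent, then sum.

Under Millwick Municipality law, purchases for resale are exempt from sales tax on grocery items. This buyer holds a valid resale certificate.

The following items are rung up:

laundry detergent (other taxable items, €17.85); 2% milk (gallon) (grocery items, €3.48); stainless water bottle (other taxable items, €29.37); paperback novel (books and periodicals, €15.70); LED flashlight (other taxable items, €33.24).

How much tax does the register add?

Laundry detergent €17.85: other taxable items → 7% → €1.25
2% milk (gallon) €3.48: grocery items, buyer-exempt → 0% → €0.00
Stainless water bottle €29.37: other taxable items → 7% → €2.06
Paperback novel €15.70: books and periodicals → 5.75% → €0.90
LED flashlight €33.24: other taxable items → 7% → €2.33
Total tax = €1.25 + €2.06 + €0.90 + €2.33 = €6.54

€6.54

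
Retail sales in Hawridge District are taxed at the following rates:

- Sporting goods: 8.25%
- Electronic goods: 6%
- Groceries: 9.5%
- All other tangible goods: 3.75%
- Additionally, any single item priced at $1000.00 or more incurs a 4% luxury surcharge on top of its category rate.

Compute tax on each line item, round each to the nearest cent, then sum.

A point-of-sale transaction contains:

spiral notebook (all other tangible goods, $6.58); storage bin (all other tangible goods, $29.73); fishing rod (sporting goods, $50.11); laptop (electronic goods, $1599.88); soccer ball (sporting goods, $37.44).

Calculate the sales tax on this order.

Spiral notebook $6.58: all other tangible goods → 3.75% → $0.25
Storage bin $29.73: all other tangible goods → 3.75% → $1.11
Fishing rod $50.11: sporting goods → 8.25% → $4.13
Laptop $1599.88: electronic goods → 6% + 4% surcharge = 10% → $159.99
Soccer ball $37.44: sporting goods → 8.25% → $3.09
Total tax = $0.25 + $1.11 + $4.13 + $159.99 + $3.09 = $168.57

$168.57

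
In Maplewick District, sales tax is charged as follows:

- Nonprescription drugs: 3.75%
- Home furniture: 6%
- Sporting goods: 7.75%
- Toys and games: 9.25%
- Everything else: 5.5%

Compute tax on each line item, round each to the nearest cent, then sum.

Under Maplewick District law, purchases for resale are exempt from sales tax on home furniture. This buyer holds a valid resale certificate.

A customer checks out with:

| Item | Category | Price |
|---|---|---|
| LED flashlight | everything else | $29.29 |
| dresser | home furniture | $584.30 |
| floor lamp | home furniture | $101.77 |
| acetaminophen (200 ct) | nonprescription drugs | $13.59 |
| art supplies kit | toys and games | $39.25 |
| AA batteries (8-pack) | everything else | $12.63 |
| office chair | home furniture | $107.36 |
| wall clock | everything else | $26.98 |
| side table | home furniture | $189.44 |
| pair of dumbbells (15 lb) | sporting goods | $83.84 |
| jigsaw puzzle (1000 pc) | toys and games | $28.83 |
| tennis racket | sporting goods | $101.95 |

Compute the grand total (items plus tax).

LED flashlight $29.29: everything else → 5.5% → $1.61
Dresser $584.30: home furniture, buyer-exempt → 0% → $0.00
Floor lamp $101.77: home furniture, buyer-exempt → 0% → $0.00
Acetaminophen (200 ct) $13.59: nonprescription drugs → 3.75% → $0.51
Art supplies kit $39.25: toys and games → 9.25% → $3.63
AA batteries (8-pack) $12.63: everything else → 5.5% → $0.69
Office chair $107.36: home furniture, buyer-exempt → 0% → $0.00
Wall clock $26.98: everything else → 5.5% → $1.48
Side table $189.44: home furniture, buyer-exempt → 0% → $0.00
Pair of dumbbells (15 lb) $83.84: sporting goods → 7.75% → $6.50
Jigsaw puzzle (1000 pc) $28.83: toys and games → 9.25% → $2.67
Tennis racket $101.95: sporting goods → 7.75% → $7.90
Subtotal = $1319.23; tax = $24.99; total due = $1344.22

$1344.22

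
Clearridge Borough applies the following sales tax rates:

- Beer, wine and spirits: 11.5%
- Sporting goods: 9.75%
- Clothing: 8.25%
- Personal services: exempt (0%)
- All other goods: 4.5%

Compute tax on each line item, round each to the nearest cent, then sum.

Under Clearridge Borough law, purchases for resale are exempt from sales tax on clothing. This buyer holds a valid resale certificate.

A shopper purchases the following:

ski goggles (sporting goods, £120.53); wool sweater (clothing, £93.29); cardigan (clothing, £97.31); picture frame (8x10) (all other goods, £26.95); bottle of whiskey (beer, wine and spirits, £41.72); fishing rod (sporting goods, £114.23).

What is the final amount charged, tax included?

Ski goggles £120.53: sporting goods → 9.75% → £11.75
Wool sweater £93.29: clothing, buyer-exempt → 0% → £0.00
Cardigan £97.31: clothing, buyer-exempt → 0% → £0.00
Picture frame (8x10) £26.95: all other goods → 4.5% → £1.21
Bottle of whiskey £41.72: beer, wine and spirits → 11.5% → £4.80
Fishing rod £114.23: sporting goods → 9.75% → £11.14
Subtotal = £494.03; tax = £28.90; total due = £522.93

£522.93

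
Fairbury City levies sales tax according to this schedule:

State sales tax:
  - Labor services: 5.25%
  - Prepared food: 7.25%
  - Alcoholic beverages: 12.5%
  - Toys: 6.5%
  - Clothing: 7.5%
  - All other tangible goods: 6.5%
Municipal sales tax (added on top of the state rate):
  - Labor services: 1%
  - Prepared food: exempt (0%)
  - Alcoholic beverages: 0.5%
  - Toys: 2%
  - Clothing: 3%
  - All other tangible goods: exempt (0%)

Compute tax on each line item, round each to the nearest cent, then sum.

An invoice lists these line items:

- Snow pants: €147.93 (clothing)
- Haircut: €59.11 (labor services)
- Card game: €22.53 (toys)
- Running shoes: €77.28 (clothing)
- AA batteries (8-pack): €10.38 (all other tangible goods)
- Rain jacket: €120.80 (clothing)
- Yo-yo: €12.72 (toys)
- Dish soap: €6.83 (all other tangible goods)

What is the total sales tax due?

Snow pants €147.93: clothing → 7.5% + 3% municipal = 10.5% → €15.53
Haircut €59.11: labor services → 5.25% + 1% municipal = 6.25% → €3.69
Card game €22.53: toys → 6.5% + 2% municipal = 8.5% → €1.92
Running shoes €77.28: clothing → 7.5% + 3% municipal = 10.5% → €8.11
AA batteries (8-pack) €10.38: all other tangible goods → 6.5% + 0% municipal = 6.5% → €0.67
Rain jacket €120.80: clothing → 7.5% + 3% municipal = 10.5% → €12.68
Yo-yo €12.72: toys → 6.5% + 2% municipal = 8.5% → €1.08
Dish soap €6.83: all other tangible goods → 6.5% + 0% municipal = 6.5% → €0.44
Total tax = €15.53 + €3.69 + €1.92 + €8.11 + €0.67 + €12.68 + €1.08 + €0.44 = €44.12

€44.12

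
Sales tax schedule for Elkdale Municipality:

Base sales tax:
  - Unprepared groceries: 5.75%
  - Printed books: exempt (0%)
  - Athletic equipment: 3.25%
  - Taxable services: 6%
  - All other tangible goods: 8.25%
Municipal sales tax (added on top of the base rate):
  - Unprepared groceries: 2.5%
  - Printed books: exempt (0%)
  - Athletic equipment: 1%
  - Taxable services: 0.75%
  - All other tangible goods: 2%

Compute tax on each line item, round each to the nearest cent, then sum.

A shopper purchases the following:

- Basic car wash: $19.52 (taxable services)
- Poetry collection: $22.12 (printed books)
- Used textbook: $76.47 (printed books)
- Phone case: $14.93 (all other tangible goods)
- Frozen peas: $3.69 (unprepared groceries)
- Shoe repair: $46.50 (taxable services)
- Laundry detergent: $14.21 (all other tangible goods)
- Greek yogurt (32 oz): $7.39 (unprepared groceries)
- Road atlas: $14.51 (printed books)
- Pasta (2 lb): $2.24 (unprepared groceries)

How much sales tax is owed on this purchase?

$8.54

Basic car wash $19.52: taxable services → 6% + 0.75% municipal = 6.75% → $1.32
Poetry collection $22.12: printed books → 0% + 0% municipal = 0% → $0.00
Used textbook $76.47: printed books → 0% + 0% municipal = 0% → $0.00
Phone case $14.93: all other tangible goods → 8.25% + 2% municipal = 10.25% → $1.53
Frozen peas $3.69: unprepared groceries → 5.75% + 2.5% municipal = 8.25% → $0.30
Shoe repair $46.50: taxable services → 6% + 0.75% municipal = 6.75% → $3.14
Laundry detergent $14.21: all other tangible goods → 8.25% + 2% municipal = 10.25% → $1.46
Greek yogurt (32 oz) $7.39: unprepared groceries → 5.75% + 2.5% municipal = 8.25% → $0.61
Road atlas $14.51: printed books → 0% + 0% municipal = 0% → $0.00
Pasta (2 lb) $2.24: unprepared groceries → 5.75% + 2.5% municipal = 8.25% → $0.18
Total tax = $1.32 + $1.53 + $0.30 + $3.14 + $1.46 + $0.61 + $0.18 = $8.54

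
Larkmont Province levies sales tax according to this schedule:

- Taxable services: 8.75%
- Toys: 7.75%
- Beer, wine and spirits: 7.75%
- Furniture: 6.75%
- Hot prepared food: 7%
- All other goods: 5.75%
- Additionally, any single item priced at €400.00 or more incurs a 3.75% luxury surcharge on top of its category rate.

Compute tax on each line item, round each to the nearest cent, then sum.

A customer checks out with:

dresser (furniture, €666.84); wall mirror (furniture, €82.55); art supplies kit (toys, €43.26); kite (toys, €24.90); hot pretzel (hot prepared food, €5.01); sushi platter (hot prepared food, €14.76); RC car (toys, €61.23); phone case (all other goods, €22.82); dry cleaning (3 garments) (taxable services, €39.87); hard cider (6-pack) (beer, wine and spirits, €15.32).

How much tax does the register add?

Dresser €666.84: furniture → 6.75% + 3.75% surcharge = 10.5% → €70.02
Wall mirror €82.55: furniture → 6.75% → €5.57
Art supplies kit €43.26: toys → 7.75% → €3.35
Kite €24.90: toys → 7.75% → €1.93
Hot pretzel €5.01: hot prepared food → 7% → €0.35
Sushi platter €14.76: hot prepared food → 7% → €1.03
RC car €61.23: toys → 7.75% → €4.75
Phone case €22.82: all other goods → 5.75% → €1.31
Dry cleaning (3 garments) €39.87: taxable services → 8.75% → €3.49
Hard cider (6-pack) €15.32: beer, wine and spirits → 7.75% → €1.19
Total tax = €70.02 + €5.57 + €3.35 + €1.93 + €0.35 + €1.03 + €4.75 + €1.31 + €3.49 + €1.19 = €92.99

€92.99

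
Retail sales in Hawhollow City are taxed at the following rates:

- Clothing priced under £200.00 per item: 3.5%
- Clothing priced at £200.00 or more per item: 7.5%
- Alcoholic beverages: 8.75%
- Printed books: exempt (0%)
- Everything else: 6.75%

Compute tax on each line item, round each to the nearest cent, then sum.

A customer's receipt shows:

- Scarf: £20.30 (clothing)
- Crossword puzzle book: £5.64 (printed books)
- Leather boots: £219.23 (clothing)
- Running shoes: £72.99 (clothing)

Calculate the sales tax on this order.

Scarf £20.30: clothing, under £200.00 → 3.5% → £0.71
Crossword puzzle book £5.64: printed books → 0% → £0.00
Leather boots £219.23: clothing, £200.00 or more → 7.5% → £16.44
Running shoes £72.99: clothing, under £200.00 → 3.5% → £2.55
Total tax = £0.71 + £16.44 + £2.55 = £19.70

£19.70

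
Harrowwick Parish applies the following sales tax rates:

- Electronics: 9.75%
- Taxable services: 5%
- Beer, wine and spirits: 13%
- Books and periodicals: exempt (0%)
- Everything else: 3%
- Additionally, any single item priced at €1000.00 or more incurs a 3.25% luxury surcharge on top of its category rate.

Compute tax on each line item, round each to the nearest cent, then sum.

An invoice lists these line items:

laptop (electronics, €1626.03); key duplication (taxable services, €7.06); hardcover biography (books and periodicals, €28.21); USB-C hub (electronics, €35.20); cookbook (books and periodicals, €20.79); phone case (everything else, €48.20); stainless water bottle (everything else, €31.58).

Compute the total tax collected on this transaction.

€217.56

Laptop €1626.03: electronics → 9.75% + 3.25% surcharge = 13% → €211.38
Key duplication €7.06: taxable services → 5% → €0.35
Hardcover biography €28.21: books and periodicals → 0% → €0.00
USB-C hub €35.20: electronics → 9.75% → €3.43
Cookbook €20.79: books and periodicals → 0% → €0.00
Phone case €48.20: everything else → 3% → €1.45
Stainless water bottle €31.58: everything else → 3% → €0.95
Total tax = €211.38 + €0.35 + €3.43 + €1.45 + €0.95 = €217.56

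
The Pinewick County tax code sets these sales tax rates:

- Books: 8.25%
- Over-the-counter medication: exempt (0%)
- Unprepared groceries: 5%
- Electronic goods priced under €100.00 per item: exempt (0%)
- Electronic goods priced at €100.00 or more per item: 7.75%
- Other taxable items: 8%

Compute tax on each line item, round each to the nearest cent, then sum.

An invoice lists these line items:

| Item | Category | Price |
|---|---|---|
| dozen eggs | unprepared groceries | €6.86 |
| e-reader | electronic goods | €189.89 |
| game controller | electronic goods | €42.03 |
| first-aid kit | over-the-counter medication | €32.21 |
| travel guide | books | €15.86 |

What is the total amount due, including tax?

€303.22

Dozen eggs €6.86: unprepared groceries → 5% → €0.34
E-reader €189.89: electronic goods, €100.00 or more → 7.75% → €14.72
Game controller €42.03: electronic goods, under €100.00 → 0% → €0.00
First-aid kit €32.21: over-the-counter medication → 0% → €0.00
Travel guide €15.86: books → 8.25% → €1.31
Subtotal = €286.85; tax = €16.37; total due = €303.22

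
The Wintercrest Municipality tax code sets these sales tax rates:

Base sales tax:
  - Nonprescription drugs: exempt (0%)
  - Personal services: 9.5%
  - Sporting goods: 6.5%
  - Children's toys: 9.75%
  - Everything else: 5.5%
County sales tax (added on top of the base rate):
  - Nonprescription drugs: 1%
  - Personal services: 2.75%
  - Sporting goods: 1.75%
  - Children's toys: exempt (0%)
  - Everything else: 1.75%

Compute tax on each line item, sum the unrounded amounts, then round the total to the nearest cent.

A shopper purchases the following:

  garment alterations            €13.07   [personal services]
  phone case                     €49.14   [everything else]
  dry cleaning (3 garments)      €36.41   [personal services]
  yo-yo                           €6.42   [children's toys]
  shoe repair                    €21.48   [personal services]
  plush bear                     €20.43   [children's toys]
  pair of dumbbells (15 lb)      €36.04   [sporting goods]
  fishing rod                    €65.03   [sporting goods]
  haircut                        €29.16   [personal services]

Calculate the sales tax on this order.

Garment alterations €13.07: personal services → 9.5% + 2.75% county = 12.25% → €1.601075
Phone case €49.14: everything else → 5.5% + 1.75% county = 7.25% → €3.56265
Dry cleaning (3 garments) €36.41: personal services → 9.5% + 2.75% county = 12.25% → €4.460225
Yo-yo €6.42: children's toys → 9.75% + 0% county = 9.75% → €0.62595
Shoe repair €21.48: personal services → 9.5% + 2.75% county = 12.25% → €2.6313
Plush bear €20.43: children's toys → 9.75% + 0% county = 9.75% → €1.991925
Pair of dumbbells (15 lb) €36.04: sporting goods → 6.5% + 1.75% county = 8.25% → €2.9733
Fishing rod €65.03: sporting goods → 6.5% + 1.75% county = 8.25% → €5.364975
Haircut €29.16: personal services → 9.5% + 2.75% county = 12.25% → €3.5721
Unrounded tax sum = €26.7835 → €26.78

€26.78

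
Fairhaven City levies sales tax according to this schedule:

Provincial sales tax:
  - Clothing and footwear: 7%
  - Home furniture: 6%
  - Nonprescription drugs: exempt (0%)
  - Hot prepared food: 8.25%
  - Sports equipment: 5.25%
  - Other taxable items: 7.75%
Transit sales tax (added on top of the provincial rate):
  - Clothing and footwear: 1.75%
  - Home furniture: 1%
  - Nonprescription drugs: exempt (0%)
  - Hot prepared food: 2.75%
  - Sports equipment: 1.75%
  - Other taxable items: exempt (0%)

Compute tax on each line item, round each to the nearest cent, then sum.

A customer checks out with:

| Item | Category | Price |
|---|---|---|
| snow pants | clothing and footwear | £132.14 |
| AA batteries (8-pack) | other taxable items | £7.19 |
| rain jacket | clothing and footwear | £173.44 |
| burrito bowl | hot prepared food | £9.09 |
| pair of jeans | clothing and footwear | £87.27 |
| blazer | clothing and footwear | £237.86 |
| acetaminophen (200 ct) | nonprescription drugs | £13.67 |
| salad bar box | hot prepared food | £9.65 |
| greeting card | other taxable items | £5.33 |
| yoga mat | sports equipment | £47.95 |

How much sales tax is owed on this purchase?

Snow pants £132.14: clothing and footwear → 7% + 1.75% transit = 8.75% → £11.56
AA batteries (8-pack) £7.19: other taxable items → 7.75% + 0% transit = 7.75% → £0.56
Rain jacket £173.44: clothing and footwear → 7% + 1.75% transit = 8.75% → £15.18
Burrito bowl £9.09: hot prepared food → 8.25% + 2.75% transit = 11% → £1.00
Pair of jeans £87.27: clothing and footwear → 7% + 1.75% transit = 8.75% → £7.64
Blazer £237.86: clothing and footwear → 7% + 1.75% transit = 8.75% → £20.81
Acetaminophen (200 ct) £13.67: nonprescription drugs → 0% + 0% transit = 0% → £0.00
Salad bar box £9.65: hot prepared food → 8.25% + 2.75% transit = 11% → £1.06
Greeting card £5.33: other taxable items → 7.75% + 0% transit = 7.75% → £0.41
Yoga mat £47.95: sports equipment → 5.25% + 1.75% transit = 7% → £3.36
Total tax = £11.56 + £0.56 + £15.18 + £1.00 + £7.64 + £20.81 + £1.06 + £0.41 + £3.36 = £61.58

£61.58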